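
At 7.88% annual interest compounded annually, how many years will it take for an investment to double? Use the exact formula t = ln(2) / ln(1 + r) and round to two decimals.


Doubling condition: (1 + r)^t = 2
Take ln of both sides: t × ln(1 + r) = ln(2)
t = ln(2) / ln(1 + r)
t = 0.693147 / 0.075849
t = 9.14

t = ln(2) / ln(1 + r) = 9.14 years


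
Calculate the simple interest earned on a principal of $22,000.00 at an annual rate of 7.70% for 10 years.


Simple interest formula: I = P × r × t
I = $22,000.00 × 0.077 × 10
I = $16,940.00

I = P × r × t = $16,940.00


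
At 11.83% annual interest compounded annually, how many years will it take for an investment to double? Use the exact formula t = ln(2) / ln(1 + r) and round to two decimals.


Doubling condition: (1 + r)^t = 2
Take ln of both sides: t × ln(1 + r) = ln(2)
t = ln(2) / ln(1 + r)
t = 0.693147 / 0.111810
t = 6.20

t = ln(2) / ln(1 + r) = 6.20 years


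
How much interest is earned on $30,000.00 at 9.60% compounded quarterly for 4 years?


Compound interest earned = final amount − principal.
A = P(1 + r/n)^(nt) = $30,000.00 × (1 + 0.096/4)^(4 × 4) = $43,845.05
Interest = A − P = $43,845.05 − $30,000.00 = $13,845.05

Interest = A - P = $13,845.05


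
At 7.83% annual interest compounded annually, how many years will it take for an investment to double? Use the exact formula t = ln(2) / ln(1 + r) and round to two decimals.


Doubling condition: (1 + r)^t = 2
Take ln of both sides: t × ln(1 + r) = ln(2)
t = ln(2) / ln(1 + r)
t = 0.693147 / 0.075386
t = 9.19

t = ln(2) / ln(1 + r) = 9.19 years


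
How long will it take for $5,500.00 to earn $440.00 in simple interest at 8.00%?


Rearrange the simple interest formula for t:
I = P × r × t  ⇒  t = I / (P × r)
t = $440.00 / ($5,500.00 × 0.08)
t = 1

t = I/(P×r) = 1 year


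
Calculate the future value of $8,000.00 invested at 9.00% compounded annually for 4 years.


Compound interest formula: A = P(1 + r/n)^(nt)
A = $8,000.00 × (1 + 0.09/1)^(1 × 4)
Growth factor: (1 + 0.09/1)^4 = 1.4115816
A = $8,000.00 × 1.4115816
A = $11,292.65

A = P(1 + r/n)^(nt) = $11,292.65


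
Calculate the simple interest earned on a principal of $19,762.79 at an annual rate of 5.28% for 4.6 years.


Simple interest formula: I = P × r × t
I = $19,762.79 × 0.0528 × 4.6
I = $4,799.99

I = P × r × t = $4,799.99


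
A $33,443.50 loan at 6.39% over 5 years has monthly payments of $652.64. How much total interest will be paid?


Total paid over the life of the loan = PMT × n.
Total paid = $652.64 × 60 = $39,158.40
Total interest = total paid − principal = $39,158.40 − $33,443.50 = $5,714.90

Total interest = (PMT × n) - PV = $5,714.90


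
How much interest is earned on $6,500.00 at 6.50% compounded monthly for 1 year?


Compound interest earned = final amount − principal.
A = P(1 + r/n)^(nt) = $6,500.00 × (1 + 0.065/12)^(12 × 1) = $6,935.32
Interest = A − P = $6,935.32 − $6,500.00 = $435.32

Interest = A - P = $435.32


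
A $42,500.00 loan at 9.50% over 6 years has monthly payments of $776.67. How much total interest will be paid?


Total paid over the life of the loan = PMT × n.
Total paid = $776.67 × 72 = $55,920.24
Total interest = total paid − principal = $55,920.24 − $42,500.00 = $13,420.24

Total interest = (PMT × n) - PV = $13,420.24


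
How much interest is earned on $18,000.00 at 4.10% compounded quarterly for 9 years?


Compound interest earned = final amount − principal.
A = P(1 + r/n)^(nt) = $18,000.00 × (1 + 0.041/4)^(4 × 9) = $25,984.32
Interest = A − P = $25,984.32 − $18,000.00 = $7,984.32

Interest = A - P = $7,984.32


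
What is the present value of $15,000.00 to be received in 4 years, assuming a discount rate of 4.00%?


Present value formula: PV = FV / (1 + r)^t
PV = $15,000.00 / (1 + 0.04)^4
PV = $15,000.00 / 1.169859
PV = $12,822.06

PV = FV / (1 + r)^t = $12,822.06


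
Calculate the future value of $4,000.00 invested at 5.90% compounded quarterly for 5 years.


Compound interest formula: A = P(1 + r/n)^(nt)
A = $4,000.00 × (1 + 0.059/4)^(4 × 5)
Growth factor: (1 + 0.059/4)^20 = 1.340236
A = $4,000.00 × 1.340236
A = $5,360.94

A = P(1 + r/n)^(nt) = $5,360.94


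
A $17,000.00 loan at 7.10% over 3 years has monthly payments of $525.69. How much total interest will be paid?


Total paid over the life of the loan = PMT × n.
Total paid = $525.69 × 36 = $18,924.84
Total interest = total paid − principal = $18,924.84 − $17,000.00 = $1,924.84

Total interest = (PMT × n) - PV = $1,924.84


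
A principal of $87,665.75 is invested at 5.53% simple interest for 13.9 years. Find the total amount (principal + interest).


Total amount formula: A = P(1 + rt) = P + P·r·t
Interest: I = P × r × t = $87,665.75 × 0.0553 × 13.9 = $67,386.03
A = P + I = $87,665.75 + $67,386.03 = $155,051.78

A = P + I = P(1 + rt) = $155,051.78


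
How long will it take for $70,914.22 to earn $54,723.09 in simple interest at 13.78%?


Rearrange the simple interest formula for t:
I = P × r × t  ⇒  t = I / (P × r)
t = $54,723.09 / ($70,914.22 × 0.1378)
t = 5.6

t = I/(P×r) = 5.6 years


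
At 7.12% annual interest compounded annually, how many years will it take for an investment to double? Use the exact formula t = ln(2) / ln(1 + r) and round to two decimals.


Doubling condition: (1 + r)^t = 2
Take ln of both sides: t × ln(1 + r) = ln(2)
t = ln(2) / ln(1 + r)
t = 0.693147 / 0.068780
t = 10.08

t = ln(2) / ln(1 + r) = 10.08 years


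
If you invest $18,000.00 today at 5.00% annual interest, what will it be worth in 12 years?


Future value formula: FV = PV × (1 + r)^t
FV = $18,000.00 × (1 + 0.05)^12
FV = $18,000.00 × 1.795856
FV = $32,325.41

FV = PV × (1 + r)^t = $32,325.41


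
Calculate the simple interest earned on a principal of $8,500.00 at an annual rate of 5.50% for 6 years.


Simple interest formula: I = P × r × t
I = $8,500.00 × 0.055 × 6
I = $2,805.00

I = P × r × t = $2,805.00


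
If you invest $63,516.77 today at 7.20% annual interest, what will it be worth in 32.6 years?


Future value formula: FV = PV × (1 + r)^t
FV = $63,516.77 × (1 + 0.072)^32.6
FV = $63,516.77 × 9.646061
FV = $612,686.64

FV = PV × (1 + r)^t = $612,686.64


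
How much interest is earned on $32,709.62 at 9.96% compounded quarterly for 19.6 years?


Compound interest earned = final amount − principal.
A = P(1 + r/n)^(nt) = $32,709.62 × (1 + 0.0996/4)^(4 × 19.6) = $224,959.62
Interest = A − P = $224,959.62 − $32,709.62 = $192,250.00

Interest = A - P = $192,250.00


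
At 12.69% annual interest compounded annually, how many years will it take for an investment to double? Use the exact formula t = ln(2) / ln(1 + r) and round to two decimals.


Doubling condition: (1 + r)^t = 2
Take ln of both sides: t × ln(1 + r) = ln(2)
t = ln(2) / ln(1 + r)
t = 0.693147 / 0.119470
t = 5.80

t = ln(2) / ln(1 + r) = 5.80 years


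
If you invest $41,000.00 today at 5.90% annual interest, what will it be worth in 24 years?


Future value formula: FV = PV × (1 + r)^t
FV = $41,000.00 × (1 + 0.059)^24
FV = $41,000.00 × 3.9582484
FV = $162,288.18

FV = PV × (1 + r)^t = $162,288.18


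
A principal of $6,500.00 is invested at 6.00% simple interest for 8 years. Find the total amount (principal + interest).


Total amount formula: A = P(1 + rt) = P + P·r·t
Interest: I = P × r × t = $6,500.00 × 0.06 × 8 = $3,120.00
A = P + I = $6,500.00 + $3,120.00 = $9,620.00

A = P + I = P(1 + rt) = $9,620.00


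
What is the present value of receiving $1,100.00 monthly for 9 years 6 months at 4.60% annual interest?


Present value of an ordinary annuity: PV = PMT × (1 − (1 + r)^(−n)) / r
Monthly rate r = 0.046/12 ≈ 0.00383333, n = 114
PV = $1,100.00 × (1 − (1 + 0.046/12)^(−114)) / (0.046/12)
PV = $1,100.00 × 92.214435
PV = $101,435.88

PV = PMT × (1-(1+r)^(-n))/r = $101,435.88


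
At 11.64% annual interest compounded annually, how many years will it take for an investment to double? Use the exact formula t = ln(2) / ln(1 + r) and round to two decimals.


Doubling condition: (1 + r)^t = 2
Take ln of both sides: t × ln(1 + r) = ln(2)
t = ln(2) / ln(1 + r)
t = 0.693147 / 0.110109
t = 6.30

t = ln(2) / ln(1 + r) = 6.30 years


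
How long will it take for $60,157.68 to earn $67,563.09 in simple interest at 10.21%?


Rearrange the simple interest formula for t:
I = P × r × t  ⇒  t = I / (P × r)
t = $67,563.09 / ($60,157.68 × 0.1021)
t = 11

t = I/(P×r) = 11 years


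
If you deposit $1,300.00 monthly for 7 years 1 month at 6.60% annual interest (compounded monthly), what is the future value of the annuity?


Future value of an ordinary annuity: FV = PMT × ((1 + r)^n − 1) / r
Monthly rate r = 0.066/12 = 0.0055, n = 85
FV = $1,300.00 × ((1 + 0.066/12)^85 − 1) / (0.066/12)
FV = $1,300.00 × 107.992027
FV = $140,389.64

FV = PMT × ((1+r)^n - 1)/r = $140,389.64


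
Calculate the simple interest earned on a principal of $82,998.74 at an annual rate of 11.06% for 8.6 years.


Simple interest formula: I = P × r × t
I = $82,998.74 × 0.1106 × 8.6
I = $78,945.08

I = P × r × t = $78,945.08


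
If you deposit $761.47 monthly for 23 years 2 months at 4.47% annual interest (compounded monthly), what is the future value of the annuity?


Future value of an ordinary annuity: FV = PMT × ((1 + r)^n − 1) / r
Monthly rate r = 0.0447/12 = 0.003725, n = 278
FV = $761.47 × ((1 + 0.0447/12)^278 − 1) / (0.0447/12)
FV = $761.47 × 486.239226
FV = $370,256.58

FV = PMT × ((1+r)^n - 1)/r = $370,256.58


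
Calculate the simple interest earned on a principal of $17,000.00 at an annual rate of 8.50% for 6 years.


Simple interest formula: I = P × r × t
I = $17,000.00 × 0.085 × 6
I = $8,670.00

I = P × r × t = $8,670.00


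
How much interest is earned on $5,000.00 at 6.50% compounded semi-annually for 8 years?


Compound interest earned = final amount − principal.
A = P(1 + r/n)^(nt) = $5,000.00 × (1 + 0.065/2)^(2 × 8) = $8,340.86
Interest = A − P = $8,340.86 − $5,000.00 = $3,340.86

Interest = A - P = $3,340.86


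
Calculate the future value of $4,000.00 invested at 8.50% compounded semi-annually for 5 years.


Compound interest formula: A = P(1 + r/n)^(nt)
A = $4,000.00 × (1 + 0.085/2)^(2 × 5)
Growth factor: (1 + 0.085/2)^10 = 1.516214
A = $4,000.00 × 1.516214
A = $6,064.86

A = P(1 + r/n)^(nt) = $6,064.86


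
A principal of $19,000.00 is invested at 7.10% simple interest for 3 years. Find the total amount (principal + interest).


Total amount formula: A = P(1 + rt) = P + P·r·t
Interest: I = P × r × t = $19,000.00 × 0.071 × 3 = $4,047.00
A = P + I = $19,000.00 + $4,047.00 = $23,047.00

A = P + I = P(1 + rt) = $23,047.00


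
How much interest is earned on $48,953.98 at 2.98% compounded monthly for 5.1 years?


Compound interest earned = final amount − principal.
A = P(1 + r/n)^(nt) = $48,953.98 × (1 + 0.0298/12)^(12 × 5.1) = $56,978.40
Interest = A − P = $56,978.40 − $48,953.98 = $8,024.42

Interest = A - P = $8,024.42


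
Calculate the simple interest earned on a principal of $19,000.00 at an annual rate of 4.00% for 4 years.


Simple interest formula: I = P × r × t
I = $19,000.00 × 0.04 × 4
I = $3,040.00

I = P × r × t = $3,040.00


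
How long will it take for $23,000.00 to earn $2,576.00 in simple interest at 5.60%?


Rearrange the simple interest formula for t:
I = P × r × t  ⇒  t = I / (P × r)
t = $2,576.00 / ($23,000.00 × 0.056)
t = 2

t = I/(P×r) = 2 years


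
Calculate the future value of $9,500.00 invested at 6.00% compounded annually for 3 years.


Compound interest formula: A = P(1 + r/n)^(nt)
A = $9,500.00 × (1 + 0.06/1)^(1 × 3)
Growth factor: (1 + 0.06/1)^3 = 1.191016
A = $9,500.00 × 1.191016
A = $11,314.65

A = P(1 + r/n)^(nt) = $11,314.65


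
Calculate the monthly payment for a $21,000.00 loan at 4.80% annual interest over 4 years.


Loan payment formula: PMT = PV × r / (1 − (1 + r)^(−n))
Monthly rate r = 0.048/12 = 0.004, n = 48 months
Denominator: 1 − (1 + 0.048/12)^(−48) = 0.174377
PMT = $21,000.00 × (0.048/12) / 0.174377
PMT = $481.71 per month

PMT = PV × r / (1-(1+r)^(-n)) = $481.71/month


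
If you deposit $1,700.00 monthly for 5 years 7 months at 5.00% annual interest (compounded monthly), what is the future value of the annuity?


Future value of an ordinary annuity: FV = PMT × ((1 + r)^n − 1) / r
Monthly rate r = 0.05/12 ≈ 0.00416667, n = 67
FV = $1,700.00 × ((1 + 0.05/12)^67 − 1) / (0.05/12)
FV = $1,700.00 × 77.102671
FV = $131,074.54

FV = PMT × ((1+r)^n - 1)/r = $131,074.54


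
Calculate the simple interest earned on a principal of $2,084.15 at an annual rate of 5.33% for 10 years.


Simple interest formula: I = P × r × t
I = $2,084.15 × 0.0533 × 10
I = $1,110.85

I = P × r × t = $1,110.85


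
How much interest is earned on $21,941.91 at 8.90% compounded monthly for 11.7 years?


Compound interest earned = final amount − principal.
A = P(1 + r/n)^(nt) = $21,941.91 × (1 + 0.089/12)^(12 × 11.7) = $61,920.79
Interest = A − P = $61,920.79 − $21,941.91 = $39,978.88

Interest = A - P = $39,978.88


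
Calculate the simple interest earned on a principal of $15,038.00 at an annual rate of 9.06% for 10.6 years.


Simple interest formula: I = P × r × t
I = $15,038.00 × 0.0906 × 10.6
I = $14,441.89

I = P × r × t = $14,441.89


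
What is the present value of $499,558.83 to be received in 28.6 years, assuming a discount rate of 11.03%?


Present value formula: PV = FV / (1 + r)^t
PV = $499,558.83 / (1 + 0.1103)^28.6
PV = $499,558.83 / 19.933966
PV = $25,060.68

PV = FV / (1 + r)^t = $25,060.68


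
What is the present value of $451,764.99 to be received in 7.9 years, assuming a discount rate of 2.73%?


Present value formula: PV = FV / (1 + r)^t
PV = $451,764.99 / (1 + 0.0273)^7.9
PV = $451,764.99 / 1.23711074
PV = $365,177.49

PV = FV / (1 + r)^t = $365,177.49


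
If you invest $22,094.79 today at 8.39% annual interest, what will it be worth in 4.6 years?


Future value formula: FV = PV × (1 + r)^t
FV = $22,094.79 × (1 + 0.0839)^4.6
FV = $22,094.79 × 1.448606
FV = $32,006.65

FV = PV × (1 + r)^t = $32,006.65


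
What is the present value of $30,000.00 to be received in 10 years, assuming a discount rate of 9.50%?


Present value formula: PV = FV / (1 + r)^t
PV = $30,000.00 / (1 + 0.095)^10
PV = $30,000.00 / 2.4782276
PV = $12,105.43

PV = FV / (1 + r)^t = $12,105.43


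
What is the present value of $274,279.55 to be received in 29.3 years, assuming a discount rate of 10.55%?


Present value formula: PV = FV / (1 + r)^t
PV = $274,279.55 / (1 + 0.1055)^29.3
PV = $274,279.55 / 18.891711
PV = $14,518.51

PV = FV / (1 + r)^t = $14,518.51


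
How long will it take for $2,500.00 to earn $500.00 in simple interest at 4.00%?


Rearrange the simple interest formula for t:
I = P × r × t  ⇒  t = I / (P × r)
t = $500.00 / ($2,500.00 × 0.04)
t = 5

t = I/(P×r) = 5 years


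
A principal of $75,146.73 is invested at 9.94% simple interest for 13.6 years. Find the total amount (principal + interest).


Total amount formula: A = P(1 + rt) = P + P·r·t
Interest: I = P × r × t = $75,146.73 × 0.0994 × 13.6 = $101,586.36
A = P + I = $75,146.73 + $101,586.36 = $176,733.09

A = P + I = P(1 + rt) = $176,733.09


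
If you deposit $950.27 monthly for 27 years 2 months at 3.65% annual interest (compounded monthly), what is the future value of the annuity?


Future value of an ordinary annuity: FV = PMT × ((1 + r)^n − 1) / r
Monthly rate r = 0.0365/12 ≈ 0.00304167, n = 326
FV = $950.27 × ((1 + 0.0365/12)^326 − 1) / (0.0365/12)
FV = $950.27 × 556.091619
FV = $528,437.18

FV = PMT × ((1+r)^n - 1)/r = $528,437.18


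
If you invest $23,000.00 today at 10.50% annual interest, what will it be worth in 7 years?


Future value formula: FV = PV × (1 + r)^t
FV = $23,000.00 × (1 + 0.105)^7
FV = $23,000.00 × 2.01157369
FV = $46,266.19

FV = PV × (1 + r)^t = $46,266.19


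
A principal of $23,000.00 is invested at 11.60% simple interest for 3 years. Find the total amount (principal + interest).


Total amount formula: A = P(1 + rt) = P + P·r·t
Interest: I = P × r × t = $23,000.00 × 0.116 × 3 = $8,004.00
A = P + I = $23,000.00 + $8,004.00 = $31,004.00

A = P + I = P(1 + rt) = $31,004.00


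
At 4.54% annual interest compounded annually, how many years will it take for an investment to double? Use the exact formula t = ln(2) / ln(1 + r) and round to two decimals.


Doubling condition: (1 + r)^t = 2
Take ln of both sides: t × ln(1 + r) = ln(2)
t = ln(2) / ln(1 + r)
t = 0.693147 / 0.044400
t = 15.61

t = ln(2) / ln(1 + r) = 15.61 years


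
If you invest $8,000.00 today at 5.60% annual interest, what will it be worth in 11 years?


Future value formula: FV = PV × (1 + r)^t
FV = $8,000.00 × (1 + 0.056)^11
FV = $8,000.00 × 1.820971
FV = $14,567.77

FV = PV × (1 + r)^t = $14,567.77


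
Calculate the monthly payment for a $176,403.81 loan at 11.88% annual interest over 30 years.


Loan payment formula: PMT = PV × r / (1 − (1 + r)^(−n))
Monthly rate r = 0.1188/12 = 0.0099, n = 360 months
Denominator: 1 − (1 + 0.1188/12)^(−360) = 0.971174
PMT = $176,403.81 × (0.1188/12) / 0.971174
PMT = $1,798.23 per month

PMT = PV × r / (1-(1+r)^(-n)) = $1,798.23/month


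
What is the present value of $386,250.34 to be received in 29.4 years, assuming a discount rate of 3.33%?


Present value formula: PV = FV / (1 + r)^t
PV = $386,250.34 / (1 + 0.0333)^29.4
PV = $386,250.34 / 2.619733
PV = $147,438.82

PV = FV / (1 + r)^t = $147,438.82


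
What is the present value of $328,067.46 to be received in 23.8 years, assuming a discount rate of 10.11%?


Present value formula: PV = FV / (1 + r)^t
PV = $328,067.46 / (1 + 0.1011)^23.8
PV = $328,067.46 / 9.8963934
PV = $33,150.20

PV = FV / (1 + r)^t = $33,150.20


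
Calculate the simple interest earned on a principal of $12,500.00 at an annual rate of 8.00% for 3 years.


Simple interest formula: I = P × r × t
I = $12,500.00 × 0.08 × 3
I = $3,000.00

I = P × r × t = $3,000.00


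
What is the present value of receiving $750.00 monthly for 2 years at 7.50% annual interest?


Present value of an ordinary annuity: PV = PMT × (1 − (1 + r)^(−n)) / r
Monthly rate r = 0.075/12 = 0.00625, n = 24
PV = $750.00 × (1 − (1 + 0.075/12)^(−24)) / (0.075/12)
PV = $750.00 × 22.222423
PV = $16,666.82

PV = PMT × (1-(1+r)^(-n))/r = $16,666.82


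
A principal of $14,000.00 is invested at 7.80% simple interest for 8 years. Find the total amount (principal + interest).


Total amount formula: A = P(1 + rt) = P + P·r·t
Interest: I = P × r × t = $14,000.00 × 0.078 × 8 = $8,736.00
A = P + I = $14,000.00 + $8,736.00 = $22,736.00

A = P + I = P(1 + rt) = $22,736.00


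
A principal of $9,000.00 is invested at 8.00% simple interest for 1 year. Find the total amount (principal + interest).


Total amount formula: A = P(1 + rt) = P + P·r·t
Interest: I = P × r × t = $9,000.00 × 0.08 × 1 = $720.00
A = P + I = $9,000.00 + $720.00 = $9,720.00

A = P + I = P(1 + rt) = $9,720.00


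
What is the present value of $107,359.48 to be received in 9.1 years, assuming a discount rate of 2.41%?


Present value formula: PV = FV / (1 + r)^t
PV = $107,359.48 / (1 + 0.0241)^9.1
PV = $107,359.48 / 1.2419827
PV = $86,442.01

PV = FV / (1 + r)^t = $86,442.01


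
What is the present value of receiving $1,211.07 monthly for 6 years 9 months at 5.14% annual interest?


Present value of an ordinary annuity: PV = PMT × (1 − (1 + r)^(−n)) / r
Monthly rate r = 0.0514/12 ≈ 0.00428333, n = 81
PV = $1,211.07 × (1 − (1 + 0.0514/12)^(−81)) / (0.0514/12)
PV = $1,211.07 × 68.319552
PV = $82,739.76

PV = PMT × (1-(1+r)^(-n))/r = $82,739.76


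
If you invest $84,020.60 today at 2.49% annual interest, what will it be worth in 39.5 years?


Future value formula: FV = PV × (1 + r)^t
FV = $84,020.60 × (1 + 0.0249)^39.5
FV = $84,020.60 × 2.6419158
FV = $221,975.35

FV = PV × (1 + r)^t = $221,975.35


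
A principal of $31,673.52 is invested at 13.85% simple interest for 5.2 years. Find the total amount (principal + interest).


Total amount formula: A = P(1 + rt) = P + P·r·t
Interest: I = P × r × t = $31,673.52 × 0.1385 × 5.2 = $22,811.27
A = P + I = $31,673.52 + $22,811.27 = $54,484.79

A = P + I = P(1 + rt) = $54,484.79


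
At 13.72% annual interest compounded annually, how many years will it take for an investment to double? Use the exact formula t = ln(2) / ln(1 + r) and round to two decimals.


Doubling condition: (1 + r)^t = 2
Take ln of both sides: t × ln(1 + r) = ln(2)
t = ln(2) / ln(1 + r)
t = 0.693147 / 0.128569
t = 5.39

t = ln(2) / ln(1 + r) = 5.39 years


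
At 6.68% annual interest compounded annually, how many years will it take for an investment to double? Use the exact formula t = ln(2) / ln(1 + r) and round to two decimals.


Doubling condition: (1 + r)^t = 2
Take ln of both sides: t × ln(1 + r) = ln(2)
t = ln(2) / ln(1 + r)
t = 0.693147 / 0.064664
t = 10.72

t = ln(2) / ln(1 + r) = 10.72 years


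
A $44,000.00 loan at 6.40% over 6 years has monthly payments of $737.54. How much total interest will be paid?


Total paid over the life of the loan = PMT × n.
Total paid = $737.54 × 72 = $53,102.88
Total interest = total paid − principal = $53,102.88 − $44,000.00 = $9,102.88

Total interest = (PMT × n) - PV = $9,102.88


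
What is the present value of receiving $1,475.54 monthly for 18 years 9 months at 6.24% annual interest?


Present value of an ordinary annuity: PV = PMT × (1 − (1 + r)^(−n)) / r
Monthly rate r = 0.0624/12 = 0.0052, n = 225
PV = $1,475.54 × (1 − (1 + 0.0624/12)^(−225)) / (0.0624/12)
PV = $1,475.54 × 132.440530
PV = $195,421.30

PV = PMT × (1-(1+r)^(-n))/r = $195,421.30


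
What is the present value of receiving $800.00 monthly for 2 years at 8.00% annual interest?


Present value of an ordinary annuity: PV = PMT × (1 − (1 + r)^(−n)) / r
Monthly rate r = 0.08/12 ≈ 0.00666667, n = 24
PV = $800.00 × (1 − (1 + 0.08/12)^(−24)) / (0.08/12)
PV = $800.00 × 22.1105436
PV = $17,688.43

PV = PMT × (1-(1+r)^(-n))/r = $17,688.43


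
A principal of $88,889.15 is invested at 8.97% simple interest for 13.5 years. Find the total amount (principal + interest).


Total amount formula: A = P(1 + rt) = P + P·r·t
Interest: I = P × r × t = $88,889.15 × 0.0897 × 13.5 = $107,640.32
A = P + I = $88,889.15 + $107,640.32 = $196,529.47

A = P + I = P(1 + rt) = $196,529.47


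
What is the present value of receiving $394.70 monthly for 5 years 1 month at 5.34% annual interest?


Present value of an ordinary annuity: PV = PMT × (1 − (1 + r)^(−n)) / r
Monthly rate r = 0.0534/12 = 0.00445, n = 61
PV = $394.70 × (1 − (1 + 0.0534/12)^(−61)) / (0.0534/12)
PV = $394.70 × 53.318524
PV = $21,044.82

PV = PMT × (1-(1+r)^(-n))/r = $21,044.82


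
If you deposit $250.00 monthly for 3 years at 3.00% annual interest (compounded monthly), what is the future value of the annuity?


Future value of an ordinary annuity: FV = PMT × ((1 + r)^n − 1) / r
Monthly rate r = 0.03/12 = 0.0025, n = 36
FV = $250.00 × ((1 + 0.03/12)^36 − 1) / (0.03/12)
FV = $250.00 × 37.620560
FV = $9,405.14

FV = PMT × ((1+r)^n - 1)/r = $9,405.14


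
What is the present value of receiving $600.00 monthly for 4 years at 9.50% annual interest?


Present value of an ordinary annuity: PV = PMT × (1 − (1 + r)^(−n)) / r
Monthly rate r = 0.095/12 ≈ 0.00791667, n = 48
PV = $600.00 × (1 − (1 + 0.095/12)^(−48)) / (0.095/12)
PV = $600.00 × 39.803947
PV = $23,882.37

PV = PMT × (1-(1+r)^(-n))/r = $23,882.37


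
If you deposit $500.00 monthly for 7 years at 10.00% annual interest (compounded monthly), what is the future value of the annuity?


Future value of an ordinary annuity: FV = PMT × ((1 + r)^n − 1) / r
Monthly rate r = 0.1/12 ≈ 0.00833333, n = 84
FV = $500.00 × ((1 + 0.1/12)^84 − 1) / (0.1/12)
FV = $500.00 × 120.950418
FV = $60,475.21

FV = PMT × ((1+r)^n - 1)/r = $60,475.21


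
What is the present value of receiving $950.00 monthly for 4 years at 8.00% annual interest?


Present value of an ordinary annuity: PV = PMT × (1 − (1 + r)^(−n)) / r
Monthly rate r = 0.08/12 ≈ 0.00666667, n = 48
PV = $950.00 × (1 − (1 + 0.08/12)^(−48)) / (0.08/12)
PV = $950.00 × 40.961913
PV = $38,913.82

PV = PMT × (1-(1+r)^(-n))/r = $38,913.82


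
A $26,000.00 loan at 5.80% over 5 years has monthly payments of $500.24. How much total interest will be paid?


Total paid over the life of the loan = PMT × n.
Total paid = $500.24 × 60 = $30,014.40
Total interest = total paid − principal = $30,014.40 − $26,000.00 = $4,014.40

Total interest = (PMT × n) - PV = $4,014.40


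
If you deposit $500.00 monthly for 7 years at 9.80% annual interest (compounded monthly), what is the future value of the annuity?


Future value of an ordinary annuity: FV = PMT × ((1 + r)^n − 1) / r
Monthly rate r = 0.098/12 ≈ 0.00816667, n = 84
FV = $500.00 × ((1 + 0.098/12)^84 − 1) / (0.098/12)
FV = $500.00 × 120.028404
FV = $60,014.20

FV = PMT × ((1+r)^n - 1)/r = $60,014.20


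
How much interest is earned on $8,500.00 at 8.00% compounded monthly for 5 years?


Compound interest earned = final amount − principal.
A = P(1 + r/n)^(nt) = $8,500.00 × (1 + 0.08/12)^(12 × 5) = $12,663.69
Interest = A − P = $12,663.69 − $8,500.00 = $4,163.69

Interest = A - P = $4,163.69


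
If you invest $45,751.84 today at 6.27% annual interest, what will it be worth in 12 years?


Future value formula: FV = PV × (1 + r)^t
FV = $45,751.84 × (1 + 0.0627)^12
FV = $45,751.84 × 2.0745704
FV = $94,915.41

FV = PV × (1 + r)^t = $94,915.41


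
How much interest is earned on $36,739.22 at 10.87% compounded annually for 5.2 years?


Compound interest earned = final amount − principal.
A = P(1 + r/n)^(nt) = $36,739.22 × (1 + 0.1087/1)^(1 × 5.2) = $62,829.41
Interest = A − P = $62,829.41 − $36,739.22 = $26,090.19

Interest = A - P = $26,090.19


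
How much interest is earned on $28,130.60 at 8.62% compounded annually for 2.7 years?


Compound interest earned = final amount − principal.
A = P(1 + r/n)^(nt) = $28,130.60 × (1 + 0.0862/1)^(1 × 2.7) = $35,167.01
Interest = A − P = $35,167.01 − $28,130.60 = $7,036.41

Interest = A - P = $7,036.41


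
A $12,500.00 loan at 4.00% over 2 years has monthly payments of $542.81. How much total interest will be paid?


Total paid over the life of the loan = PMT × n.
Total paid = $542.81 × 24 = $13,027.44
Total interest = total paid − principal = $13,027.44 − $12,500.00 = $527.44

Total interest = (PMT × n) - PV = $527.44


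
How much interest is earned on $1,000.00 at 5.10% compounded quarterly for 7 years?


Compound interest earned = final amount − principal.
A = P(1 + r/n)^(nt) = $1,000.00 × (1 + 0.051/4)^(4 × 7) = $1,425.81
Interest = A − P = $1,425.81 − $1,000.00 = $425.81

Interest = A - P = $425.81


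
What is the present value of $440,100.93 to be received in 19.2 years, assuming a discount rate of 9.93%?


Present value formula: PV = FV / (1 + r)^t
PV = $440,100.93 / (1 + 0.0993)^19.2
PV = $440,100.93 / 6.157885
PV = $71,469.49

PV = FV / (1 + r)^t = $71,469.49


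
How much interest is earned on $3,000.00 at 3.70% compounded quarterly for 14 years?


Compound interest earned = final amount − principal.
A = P(1 + r/n)^(nt) = $3,000.00 × (1 + 0.037/4)^(4 × 14) = $5,024.02
Interest = A − P = $5,024.02 − $3,000.00 = $2,024.02

Interest = A - P = $2,024.02


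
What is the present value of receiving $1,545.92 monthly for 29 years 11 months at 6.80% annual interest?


Present value of an ordinary annuity: PV = PMT × (1 − (1 + r)^(−n)) / r
Monthly rate r = 0.068/12 ≈ 0.00566667, n = 359
PV = $1,545.92 × (1 − (1 + 0.068/12)^(−359)) / (0.068/12)
PV = $1,545.92 × 153.261054
PV = $236,929.33

PV = PMT × (1-(1+r)^(-n))/r = $236,929.33


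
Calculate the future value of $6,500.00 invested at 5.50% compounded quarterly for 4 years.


Compound interest formula: A = P(1 + r/n)^(nt)
A = $6,500.00 × (1 + 0.055/4)^(4 × 4)
Growth factor: (1 + 0.055/4)^16 = 1.244211
A = $6,500.00 × 1.244211
A = $8,087.37

A = P(1 + r/n)^(nt) = $8,087.37


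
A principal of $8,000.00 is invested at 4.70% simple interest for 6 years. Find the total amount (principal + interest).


Total amount formula: A = P(1 + rt) = P + P·r·t
Interest: I = P × r × t = $8,000.00 × 0.047 × 6 = $2,256.00
A = P + I = $8,000.00 + $2,256.00 = $10,256.00

A = P + I = P(1 + rt) = $10,256.00


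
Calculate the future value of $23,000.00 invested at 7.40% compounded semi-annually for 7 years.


Compound interest formula: A = P(1 + r/n)^(nt)
A = $23,000.00 × (1 + 0.074/2)^(2 × 7)
Growth factor: (1 + 0.074/2)^14 = 1.6630396
A = $23,000.00 × 1.6630396
A = $38,249.91

A = P(1 + r/n)^(nt) = $38,249.91


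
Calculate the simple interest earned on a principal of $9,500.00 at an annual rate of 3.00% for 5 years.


Simple interest formula: I = P × r × t
I = $9,500.00 × 0.03 × 5
I = $1,425.00

I = P × r × t = $1,425.00


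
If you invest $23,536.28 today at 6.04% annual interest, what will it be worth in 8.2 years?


Future value formula: FV = PV × (1 + r)^t
FV = $23,536.28 × (1 + 0.0604)^8.2
FV = $23,536.28 × 1.6175276
FV = $38,070.58

FV = PV × (1 + r)^t = $38,070.58


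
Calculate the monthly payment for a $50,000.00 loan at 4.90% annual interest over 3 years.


Loan payment formula: PMT = PV × r / (1 − (1 + r)^(−n))
Monthly rate r = 0.049/12 ≈ 0.00408333, n = 36 months
Denominator: 1 − (1 + 0.049/12)^(−36) = 0.136448
PMT = $50,000.00 × (0.049/12) / 0.136448
PMT = $1,496.30 per month

PMT = PV × r / (1-(1+r)^(-n)) = $1,496.30/month


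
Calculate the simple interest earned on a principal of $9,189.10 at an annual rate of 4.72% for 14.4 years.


Simple interest formula: I = P × r × t
I = $9,189.10 × 0.0472 × 14.4
I = $6,245.65

I = P × r × t = $6,245.65


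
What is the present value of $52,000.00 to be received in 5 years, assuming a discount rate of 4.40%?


Present value formula: PV = FV / (1 + r)^t
PV = $52,000.00 / (1 + 0.044)^5
PV = $52,000.00 / 1.2402307
PV = $41,927.68

PV = FV / (1 + r)^t = $41,927.68


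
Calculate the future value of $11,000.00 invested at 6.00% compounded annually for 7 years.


Compound interest formula: A = P(1 + r/n)^(nt)
A = $11,000.00 × (1 + 0.06/1)^(1 × 7)
Growth factor: (1 + 0.06/1)^7 = 1.503630
A = $11,000.00 × 1.503630
A = $16,539.93

A = P(1 + r/n)^(nt) = $16,539.93


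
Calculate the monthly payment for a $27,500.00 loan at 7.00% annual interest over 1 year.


Loan payment formula: PMT = PV × r / (1 − (1 + r)^(−n))
Monthly rate r = 0.07/12 ≈ 0.00583333, n = 12 months
Denominator: 1 − (1 + 0.07/12)^(−12) = 0.0674165
PMT = $27,500.00 × (0.07/12) / 0.0674165
PMT = $2,379.49 per month

PMT = PV × r / (1-(1+r)^(-n)) = $2,379.49/month


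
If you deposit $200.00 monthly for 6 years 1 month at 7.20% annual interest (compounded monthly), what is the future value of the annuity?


Future value of an ordinary annuity: FV = PMT × ((1 + r)^n − 1) / r
Monthly rate r = 0.072/12 = 0.006, n = 73
FV = $200.00 × ((1 + 0.072/12)^73 − 1) / (0.072/12)
FV = $200.00 × 91.263027
FV = $18,252.61

FV = PMT × ((1+r)^n - 1)/r = $18,252.61


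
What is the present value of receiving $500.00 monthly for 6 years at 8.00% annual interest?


Present value of an ordinary annuity: PV = PMT × (1 − (1 + r)^(−n)) / r
Monthly rate r = 0.08/12 ≈ 0.00666667, n = 72
PV = $500.00 × (1 − (1 + 0.08/12)^(−72)) / (0.08/12)
PV = $500.00 × 57.034522
PV = $28,517.26

PV = PMT × (1-(1+r)^(-n))/r = $28,517.26


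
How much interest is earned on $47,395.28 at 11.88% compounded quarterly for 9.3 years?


Compound interest earned = final amount − principal.
A = P(1 + r/n)^(nt) = $47,395.28 × (1 + 0.1188/4)^(4 × 9.3) = $140,790.58
Interest = A − P = $140,790.58 − $47,395.28 = $93,395.30

Interest = A - P = $93,395.30


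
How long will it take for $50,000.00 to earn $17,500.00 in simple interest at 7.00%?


Rearrange the simple interest formula for t:
I = P × r × t  ⇒  t = I / (P × r)
t = $17,500.00 / ($50,000.00 × 0.07)
t = 5

t = I/(P×r) = 5 years


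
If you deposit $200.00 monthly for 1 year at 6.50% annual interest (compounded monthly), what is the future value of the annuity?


Future value of an ordinary annuity: FV = PMT × ((1 + r)^n − 1) / r
Monthly rate r = 0.065/12 ≈ 0.00541667, n = 12
FV = $200.00 × ((1 + 0.065/12)^12 − 1) / (0.065/12)
FV = $200.00 × 12.364034
FV = $2,472.81

FV = PMT × ((1+r)^n - 1)/r = $2,472.81


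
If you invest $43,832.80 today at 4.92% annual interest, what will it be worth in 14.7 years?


Future value formula: FV = PV × (1 + r)^t
FV = $43,832.80 × (1 + 0.0492)^14.7
FV = $43,832.80 × 2.025894
FV = $88,800.61

FV = PV × (1 + r)^t = $88,800.61


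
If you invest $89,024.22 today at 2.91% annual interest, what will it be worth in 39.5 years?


Future value formula: FV = PV × (1 + r)^t
FV = $89,024.22 × (1 + 0.0291)^39.5
FV = $89,024.22 × 3.10509105
FV = $276,428.31

FV = PV × (1 + r)^t = $276,428.31


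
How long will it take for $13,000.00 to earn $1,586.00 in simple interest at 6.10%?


Rearrange the simple interest formula for t:
I = P × r × t  ⇒  t = I / (P × r)
t = $1,586.00 / ($13,000.00 × 0.061)
t = 2

t = I/(P×r) = 2 years


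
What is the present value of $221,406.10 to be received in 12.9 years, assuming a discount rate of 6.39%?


Present value formula: PV = FV / (1 + r)^t
PV = $221,406.10 / (1 + 0.0639)^12.9
PV = $221,406.10 / 2.2234145
PV = $99,579.32

PV = FV / (1 + r)^t = $99,579.32


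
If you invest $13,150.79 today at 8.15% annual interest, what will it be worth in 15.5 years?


Future value formula: FV = PV × (1 + r)^t
FV = $13,150.79 × (1 + 0.0815)^15.5
FV = $13,150.79 × 3.3683027
FV = $44,295.84

FV = PV × (1 + r)^t = $44,295.84


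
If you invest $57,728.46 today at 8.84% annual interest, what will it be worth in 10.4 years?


Future value formula: FV = PV × (1 + r)^t
FV = $57,728.46 × (1 + 0.0884)^10.4
FV = $57,728.46 × 2.4132413
FV = $139,312.70

FV = PV × (1 + r)^t = $139,312.70


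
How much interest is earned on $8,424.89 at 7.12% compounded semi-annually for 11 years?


Compound interest earned = final amount − principal.
A = P(1 + r/n)^(nt) = $8,424.89 × (1 + 0.0712/2)^(2 × 11) = $18,188.18
Interest = A − P = $18,188.18 − $8,424.89 = $9,763.29

Interest = A - P = $9,763.29


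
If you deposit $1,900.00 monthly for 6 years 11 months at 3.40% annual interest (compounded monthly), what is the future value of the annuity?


Future value of an ordinary annuity: FV = PMT × ((1 + r)^n − 1) / r
Monthly rate r = 0.034/12 ≈ 0.00283333, n = 83
FV = $1,900.00 × ((1 + 0.034/12)^83 − 1) / (0.034/12)
FV = $1,900.00 × 93.423173
FV = $177,504.03

FV = PMT × ((1+r)^n - 1)/r = $177,504.03


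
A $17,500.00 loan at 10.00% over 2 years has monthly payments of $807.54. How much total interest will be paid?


Total paid over the life of the loan = PMT × n.
Total paid = $807.54 × 24 = $19,380.96
Total interest = total paid − principal = $19,380.96 − $17,500.00 = $1,880.96

Total interest = (PMT × n) - PV = $1,880.96


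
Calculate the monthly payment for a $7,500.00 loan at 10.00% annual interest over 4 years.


Loan payment formula: PMT = PV × r / (1 − (1 + r)^(−n))
Monthly rate r = 0.1/12 ≈ 0.00833333, n = 48 months
Denominator: 1 − (1 + 0.1/12)^(−48) = 0.328568
PMT = $7,500.00 × (0.1/12) / 0.328568
PMT = $190.22 per month

PMT = PV × r / (1-(1+r)^(-n)) = $190.22/month


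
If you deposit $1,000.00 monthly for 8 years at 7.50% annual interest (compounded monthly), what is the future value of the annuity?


Future value of an ordinary annuity: FV = PMT × ((1 + r)^n − 1) / r
Monthly rate r = 0.075/12 = 0.00625, n = 96
FV = $1,000.00 × ((1 + 0.075/12)^96 − 1) / (0.075/12)
FV = $1,000.00 × 130.995147
FV = $130,995.15

FV = PMT × ((1+r)^n - 1)/r = $130,995.15


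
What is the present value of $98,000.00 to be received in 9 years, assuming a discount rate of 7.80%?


Present value formula: PV = FV / (1 + r)^t
PV = $98,000.00 / (1 + 0.078)^9
PV = $98,000.00 / 1.9659336
PV = $49,849.09

PV = FV / (1 + r)^t = $49,849.09


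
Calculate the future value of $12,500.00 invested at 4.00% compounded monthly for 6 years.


Compound interest formula: A = P(1 + r/n)^(nt)
A = $12,500.00 × (1 + 0.04/12)^(12 × 6)
Growth factor: (1 + 0.04/12)^72 = 1.2707419
A = $12,500.00 × 1.2707419
A = $15,884.27

A = P(1 + r/n)^(nt) = $15,884.27


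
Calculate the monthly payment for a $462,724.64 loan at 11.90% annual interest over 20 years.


Loan payment formula: PMT = PV × r / (1 − (1 + r)^(−n))
Monthly rate r = 0.119/12 ≈ 0.00991667, n = 240 months
Denominator: 1 − (1 + 0.119/12)^(−240) = 0.906358
PMT = $462,724.64 × (0.119/12) / 0.906358
PMT = $5,062.77 per month

PMT = PV × r / (1-(1+r)^(-n)) = $5,062.77/month


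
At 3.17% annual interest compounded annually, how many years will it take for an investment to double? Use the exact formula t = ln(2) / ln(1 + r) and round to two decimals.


Doubling condition: (1 + r)^t = 2
Take ln of both sides: t × ln(1 + r) = ln(2)
t = ln(2) / ln(1 + r)
t = 0.693147 / 0.031208
t = 22.21

t = ln(2) / ln(1 + r) = 22.21 years


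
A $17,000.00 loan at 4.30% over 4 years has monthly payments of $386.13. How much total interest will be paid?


Total paid over the life of the loan = PMT × n.
Total paid = $386.13 × 48 = $18,534.24
Total interest = total paid − principal = $18,534.24 − $17,000.00 = $1,534.24

Total interest = (PMT × n) - PV = $1,534.24


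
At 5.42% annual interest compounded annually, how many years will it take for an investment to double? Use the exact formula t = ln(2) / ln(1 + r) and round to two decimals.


Doubling condition: (1 + r)^t = 2
Take ln of both sides: t × ln(1 + r) = ln(2)
t = ln(2) / ln(1 + r)
t = 0.693147 / 0.052782
t = 13.13

t = ln(2) / ln(1 + r) = 13.13 years


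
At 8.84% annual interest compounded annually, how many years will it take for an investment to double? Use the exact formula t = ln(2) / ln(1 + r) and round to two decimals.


Doubling condition: (1 + r)^t = 2
Take ln of both sides: t × ln(1 + r) = ln(2)
t = ln(2) / ln(1 + r)
t = 0.693147 / 0.084709
t = 8.18

t = ln(2) / ln(1 + r) = 8.18 years


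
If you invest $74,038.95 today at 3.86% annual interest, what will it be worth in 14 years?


Future value formula: FV = PV × (1 + r)^t
FV = $74,038.95 × (1 + 0.0386)^14
FV = $74,038.95 × 1.699325
FV = $125,816.24

FV = PV × (1 + r)^t = $125,816.24


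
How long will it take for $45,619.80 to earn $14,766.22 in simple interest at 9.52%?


Rearrange the simple interest formula for t:
I = P × r × t  ⇒  t = I / (P × r)
t = $14,766.22 / ($45,619.80 × 0.0952)
t = 3.4

t = I/(P×r) = 3.4 years


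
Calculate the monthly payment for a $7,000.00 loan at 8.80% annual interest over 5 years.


Loan payment formula: PMT = PV × r / (1 − (1 + r)^(−n))
Monthly rate r = 0.088/12 ≈ 0.00733333, n = 60 months
Denominator: 1 − (1 + 0.088/12)^(−60) = 0.354929
PMT = $7,000.00 × (0.088/12) / 0.354929
PMT = $144.63 per month

PMT = PV × r / (1-(1+r)^(-n)) = $144.63/month


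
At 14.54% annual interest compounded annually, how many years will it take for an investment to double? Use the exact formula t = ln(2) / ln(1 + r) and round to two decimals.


Doubling condition: (1 + r)^t = 2
Take ln of both sides: t × ln(1 + r) = ln(2)
t = ln(2) / ln(1 + r)
t = 0.693147 / 0.135754
t = 5.11

t = ln(2) / ln(1 + r) = 5.11 years
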